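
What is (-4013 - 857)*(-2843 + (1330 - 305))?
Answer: 8853660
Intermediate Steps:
(-4013 - 857)*(-2843 + (1330 - 305)) = -4870*(-2843 + 1025) = -4870*(-1818) = 8853660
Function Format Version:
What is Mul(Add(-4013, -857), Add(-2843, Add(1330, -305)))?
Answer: 8853660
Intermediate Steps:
Mul(Add(-4013, -857), Add(-2843, Add(1330, -305))) = Mul(-4870, Add(-2843, 1025)) = Mul(-4870, -1818) = 8853660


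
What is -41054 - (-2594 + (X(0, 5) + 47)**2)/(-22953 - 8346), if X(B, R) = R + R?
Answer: -1284948491/31299 ≈ -41054.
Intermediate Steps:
X(B, R) = 2*R
-41054 - (-2594 + (X(0, 5) + 47)**2)/(-22953 - 8346) = -41054 - (-2594 + (2*5 + 47)**2)/(-22953 - 8346) = -41054 - (-2594 + (10 + 47)**2)/(-31299) = -41054 - (-2594 + 57**2)*(-1)/31299 = -41054 - (-2594 + 3249)*(-1)/31299 = -41054 - 655*(-1)/31299 = -41054 - 1*(-655/31299) = -41054 + 655/31299 = -1284948491/31299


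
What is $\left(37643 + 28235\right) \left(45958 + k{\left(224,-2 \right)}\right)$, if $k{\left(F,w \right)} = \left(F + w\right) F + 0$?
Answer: $6303602308$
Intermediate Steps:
$k{\left(F,w \right)} = F \left(F + w\right)$ ($k{\left(F,w \right)} = F \left(F + w\right) + 0 = F \left(F + w\right)$)
$\left(37643 + 28235\right) \left(45958 + k{\left(224,-2 \right)}\right) = \left(37643 + 28235\right) \left(45958 + 224 \left(224 - 2\right)\right) = 65878 \left(45958 + 224 \cdot 222\right) = 65878 \left(45958 + 49728\right) = 65878 \cdot 95686 = 6303602308$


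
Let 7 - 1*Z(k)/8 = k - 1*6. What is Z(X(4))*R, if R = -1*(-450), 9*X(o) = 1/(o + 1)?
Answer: 46720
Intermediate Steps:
X(o) = 1/(9*(1 + o)) (X(o) = 1/(9*(o + 1)) = 1/(9*(1 + o)))
R = 450
Z(k) = 104 - 8*k (Z(k) = 56 - 8*(k - 1*6) = 56 - 8*(k - 6) = 56 - 8*(-6 + k) = 56 + (48 - 8*k) = 104 - 8*k)
Z(X(4))*R = (104 - 8/(9*(1 + 4)))*450 = (104 - 8/(9*5))*450 = (104 - 8*1/45)*450 = (104 - 8/45)*450 = (4672/45)*450 = 46720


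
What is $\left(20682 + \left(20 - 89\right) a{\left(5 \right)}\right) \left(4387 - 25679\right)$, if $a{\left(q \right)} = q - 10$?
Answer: $-447706884$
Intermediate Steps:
$a{\left(q \right)} = -10 + q$
$\left(20682 + \left(20 - 89\right) a{\left(5 \right)}\right) \left(4387 - 25679\right) = \left(20682 + \left(20 - 89\right) \left(-10 + 5\right)\right) \left(4387 - 25679\right) = \left(20682 - -345\right) \left(-21292\right) = \left(20682 + 345\right) \left(-21292\right) = 21027 \left(-21292\right) = -447706884$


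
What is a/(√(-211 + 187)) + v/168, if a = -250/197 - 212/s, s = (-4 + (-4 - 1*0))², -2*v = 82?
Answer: -41/168 + 14441*I*√6/37824 ≈ -0.24405 + 0.9352*I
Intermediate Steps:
v = -41 (v = -½*82 = -41)
s = 64 (s = (-4 + (-4 + 0))² = (-4 - 4)² = (-8)² = 64)
a = -14441/3152 (a = -250/197 - 212/64 = -250*1/197 - 212*1/64 = -250/197 - 53/16 = -14441/3152 ≈ -4.5815)
a/(√(-211 + 187)) + v/168 = -14441/(3152*√(-211 + 187)) - 41/168 = -14441*(-I*√6/12)/3152 - 41*1/168 = -14441*(-I*√6/12)/3152 - 41/168 = -(-14441)*I*√6/37824 - 41/168 = 14441*I*√6/37824 - 41/168 = -41/168 + 14441*I*√6/37824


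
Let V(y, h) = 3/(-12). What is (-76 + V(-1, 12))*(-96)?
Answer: 7320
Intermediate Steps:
V(y, h) = -¼ (V(y, h) = 3*(-1/12) = -¼)
(-76 + V(-1, 12))*(-96) = (-76 - ¼)*(-96) = -305/4*(-96) = 7320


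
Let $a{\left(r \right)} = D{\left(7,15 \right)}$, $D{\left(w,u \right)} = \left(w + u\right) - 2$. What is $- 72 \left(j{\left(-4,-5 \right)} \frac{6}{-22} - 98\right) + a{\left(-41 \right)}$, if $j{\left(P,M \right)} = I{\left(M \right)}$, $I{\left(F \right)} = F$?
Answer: $\frac{76756}{11} \approx 6977.8$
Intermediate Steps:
$D{\left(w,u \right)} = -2 + u + w$ ($D{\left(w,u \right)} = \left(u + w\right) - 2 = -2 + u + w$)
$a{\left(r \right)} = 20$ ($a{\left(r \right)} = -2 + 15 + 7 = 20$)
$j{\left(P,M \right)} = M$
$- 72 \left(j{\left(-4,-5 \right)} \frac{6}{-22} - 98\right) + a{\left(-41 \right)} = - 72 \left(- 5 \frac{6}{-22} - 98\right) + 20 = - 72 \left(- 5 \cdot 6 \left(- \frac{1}{22}\right) - 98\right) + 20 = - 72 \left(\left(-5\right) \left(- \frac{3}{11}\right) - 98\right) + 20 = - 72 \left(\frac{15}{11} - 98\right) + 20 = \left(-72\right) \left(- \frac{1063}{11}\right) + 20 = \frac{76536}{11} + 20 = \frac{76756}{11}$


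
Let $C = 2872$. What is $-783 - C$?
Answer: $-3655$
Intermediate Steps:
$-783 - C = -783 - 2872 = -3655$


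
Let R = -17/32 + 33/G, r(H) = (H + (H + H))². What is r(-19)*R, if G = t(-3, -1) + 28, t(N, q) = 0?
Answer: 471105/224 ≈ 2103.1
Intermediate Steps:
r(H) = 9*H² (r(H) = (H + 2*H)² = (3*H)² = 9*H²)
G = 28 (G = 0 + 28 = 28)
R = 145/224 (R = -17/32 + 33/28 = 145/224 ≈ 0.64732)
r(-19)*R = (9*(-19)²)*(145/224) = (9*361)*(145/224) = 3249*(145/224) = 471105/224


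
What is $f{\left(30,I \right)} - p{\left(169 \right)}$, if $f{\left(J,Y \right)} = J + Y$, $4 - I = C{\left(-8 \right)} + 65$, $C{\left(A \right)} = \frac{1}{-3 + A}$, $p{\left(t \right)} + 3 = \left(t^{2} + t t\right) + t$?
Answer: $- \frac{630508}{11} \approx -57319.0$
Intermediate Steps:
$p{\left(t \right)} = -3 + t + 2 t^{2}$ ($p{\left(t \right)} = -3 + \left(\left(t^{2} + t t\right) + t\right) = -3 + \left(\left(t^{2} + t^{2}\right) + t\right) = -3 + \left(2 t^{2} + t\right) = -3 + \left(t + 2 t^{2}\right) = -3 + t + 2 t^{2}$)
$I = - \frac{670}{11}$ ($I = 4 - \left(\frac{1}{-3 - 8} + 65\right) = 4 - \left(\frac{1}{-11} + 65\right) = 4 - \left(- \frac{1}{11} + 65\right) = 4 - \frac{714}{11} = - \frac{670}{11} \approx -60.909$)
$f{\left(30,I \right)} - p{\left(169 \right)} = \left(30 - \frac{670}{11}\right) - \left(-3 + 169 + 2 \cdot 169^{2}\right) = - \frac{340}{11} - \left(-3 + 169 + 2 \cdot 28561\right) = - \frac{340}{11} - \left(-3 + 169 + 57122\right) = - \frac{340}{11} - 57288 = - \frac{630508}{11}$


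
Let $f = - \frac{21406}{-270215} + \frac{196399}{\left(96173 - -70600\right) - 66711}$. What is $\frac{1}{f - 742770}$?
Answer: $- \frac{144589590}{107396514513589} \approx -1.3463 \cdot 10^{-6}$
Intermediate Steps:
$f = \frac{295250711}{144589590}$ ($f = \left(-21406\right) \left(- \frac{1}{270215}\right) + \frac{196399}{\left(96173 + 70600\right) - 66711} = \frac{1946}{24565} + \frac{196399}{166773 - 66711} = \frac{1946}{24565} + \frac{196399}{100062} = \frac{295250711}{144589590} \approx 2.042$)
$\frac{1}{f - 742770} = \frac{1}{\frac{295250711}{144589590} - 742770} = \frac{1}{- \frac{107396514513589}{144589590}} = - \frac{144589590}{107396514513589}$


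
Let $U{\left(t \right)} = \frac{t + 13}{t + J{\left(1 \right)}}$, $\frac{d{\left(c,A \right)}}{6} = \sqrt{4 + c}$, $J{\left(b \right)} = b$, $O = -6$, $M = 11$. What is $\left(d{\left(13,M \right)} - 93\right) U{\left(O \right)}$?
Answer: $\frac{651}{5} - \frac{42 \sqrt{17}}{5} \approx 95.566$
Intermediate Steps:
$d{\left(c,A \right)} = 6 \sqrt{4 + c}$
$U{\left(t \right)} = \frac{13 + t}{1 + t}$ ($U{\left(t \right)} = \frac{t + 13}{t + 1} = \frac{13 + t}{1 + t}$)
$\left(d{\left(13,M \right)} - 93\right) U{\left(O \right)} = \left(6 \sqrt{4 + 13} - 93\right) \frac{13 - 6}{1 - 6} = \left(6 \sqrt{17} - 93\right) \frac{1}{-5} \cdot 7 = \left(-93 + 6 \sqrt{17}\right) \left(\left(- \frac{1}{5}\right) 7\right) = \left(-93 + 6 \sqrt{17}\right) \left(- \frac{7}{5}\right) = \frac{651}{5} - \frac{42 \sqrt{17}}{5}$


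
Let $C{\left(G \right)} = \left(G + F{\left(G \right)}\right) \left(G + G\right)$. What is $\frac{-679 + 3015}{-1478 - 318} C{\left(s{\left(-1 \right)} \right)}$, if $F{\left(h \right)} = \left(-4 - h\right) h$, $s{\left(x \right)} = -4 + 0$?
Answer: $- \frac{18688}{449} \approx -41.621$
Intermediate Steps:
$s{\left(x \right)} = -4$
$F{\left(h \right)} = h \left(-4 - h\right)$
$C{\left(G \right)} = 2 G \left(G - G \left(4 + G\right)\right)$ ($C{\left(G \right)} = \left(G - G \left(4 + G\right)\right) \left(G + G\right) = \left(G - G \left(4 + G\right)\right) 2 G = 2 G \left(G - G \left(4 + G\right)\right)$)
$\frac{-679 + 3015}{-1478 - 318} C{\left(s{\left(-1 \right)} \right)} = \frac{-679 + 3015}{-1478 - 318} \left(- 2 \left(-4\right)^{2} \left(3 - 4\right)\right) = \frac{2336}{-1796} \left(\left(-2\right) 16 \left(-1\right)\right) = 2336 \left(- \frac{1}{1796}\right) 32 = \left(- \frac{584}{449}\right) 32 = - \frac{18688}{449}$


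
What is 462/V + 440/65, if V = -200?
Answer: 5797/1300 ≈ 4.4592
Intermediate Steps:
462/V + 440/65 = 462/(-200) + 440/65 = 462*(-1/200) + 440*(1/65) = -231/100 + 88/13 = 5797/1300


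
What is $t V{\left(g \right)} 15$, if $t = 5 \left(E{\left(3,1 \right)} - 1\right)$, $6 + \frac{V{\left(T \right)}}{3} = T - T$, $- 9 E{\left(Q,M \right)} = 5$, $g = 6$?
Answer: $2100$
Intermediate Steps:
$E{\left(Q,M \right)} = - \frac{5}{9}$ ($E{\left(Q,M \right)} = \left(- \frac{1}{9}\right) 5 = - \frac{5}{9}$)
$V{\left(T \right)} = -18$ ($V{\left(T \right)} = -18 + 3 \left(T - T\right) = -18 + 3 \cdot 0 = -18 + 0 = -18$)
$t = - \frac{70}{9}$ ($t = 5 \left(- \frac{5}{9} - 1\right) = 5 \left(- \frac{14}{9}\right) = - \frac{70}{9} \approx -7.7778$)
$t V{\left(g \right)} 15 = \left(- \frac{70}{9}\right) \left(-18\right) 15 = 140 \cdot 15 = 2100$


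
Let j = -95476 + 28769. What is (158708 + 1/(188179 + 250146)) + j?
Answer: 40326338326/438325 ≈ 92001.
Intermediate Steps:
j = -66707
(158708 + 1/(188179 + 250146)) + j = (158708 + 1/(188179 + 250146)) - 66707 = (158708 + 1/438325) - 66707 = 69565684101/438325 - 66707 = 40326338326/438325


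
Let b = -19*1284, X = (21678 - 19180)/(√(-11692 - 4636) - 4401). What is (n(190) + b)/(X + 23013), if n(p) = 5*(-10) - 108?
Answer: -10953514354404366/10265822834524657 - 122671784*I*√4082/10265822834524657 ≈ -1.067 - 7.6346e-7*I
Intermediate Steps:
n(p) = -158 (n(p) = -50 - 108 = -158)
X = 2498/(-4401 + 2*I*√4082) (X = 2498/(√(-16328) - 4401) = 2498/(2*I*√4082 - 4401) = 2498/(-4401 + 2*I*√4082) ≈ -0.56712 - 0.016466*I)
b = -24396
(n(190) + b)/(X + 23013) = (-158 - 24396)/((-10993698/19385129 - 4996*I*√4082/19385129) + 23013) = -24554/(446098979979/19385129 - 4996*I*√4082/19385129)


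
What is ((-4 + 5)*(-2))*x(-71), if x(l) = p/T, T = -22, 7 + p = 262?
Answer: 255/11 ≈ 23.182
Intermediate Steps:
p = 255 (p = -7 + 262 = 255)
x(l) = -255/22 (x(l) = 255/(-22) = 255*(-1/22) = -255/22)
((-4 + 5)*(-2))*x(-71) = ((-4 + 5)*(-2))*(-255/22) = (1*(-2))*(-255/22) = -2*(-255/22) = 255/11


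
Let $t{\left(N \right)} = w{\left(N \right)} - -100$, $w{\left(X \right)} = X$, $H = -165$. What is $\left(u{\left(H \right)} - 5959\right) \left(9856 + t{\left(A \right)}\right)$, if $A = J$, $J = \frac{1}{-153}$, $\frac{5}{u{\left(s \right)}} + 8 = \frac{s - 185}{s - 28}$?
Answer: $- \frac{10839584727937}{182682} \approx -5.9336 \cdot 10^{7}$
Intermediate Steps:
$u{\left(s \right)} = \frac{5}{-8 + \frac{-185 + s}{-28 + s}}$ ($u{\left(s \right)} = \frac{5}{-8 + \frac{s - 185}{s - 28}} = \frac{5}{-8 + \frac{-185 + s}{-28 + s}}$)
$J = - \frac{1}{153} \approx -0.0065359$
$A = - \frac{1}{153} \approx -0.0065359$
$t{\left(N \right)} = 100 + N$ ($t{\left(N \right)} = N - -100 = N + 100 = 100 + N$)
$\left(u{\left(H \right)} - 5959\right) \left(9856 + t{\left(A \right)}\right) = \left(\frac{5 \left(28 - -165\right)}{-39 + 7 \left(-165\right)} - 5959\right) \left(9856 + \left(100 - \frac{1}{153}\right)\right) = \left(\frac{5 \left(28 + 165\right)}{-39 - 1155} - 5959\right) \left(9856 + \frac{15299}{153}\right) = \left(5 \frac{1}{-1194} \cdot 193 - 5959\right) \frac{1523267}{153} = \left(5 \left(- \frac{1}{1194}\right) 193 - 5959\right) \frac{1523267}{153} = \left(- \frac{965}{1194} - 5959\right) \frac{1523267}{153} = \left(- \frac{7116011}{1194}\right) \frac{1523267}{153} = - \frac{10839584727937}{182682}$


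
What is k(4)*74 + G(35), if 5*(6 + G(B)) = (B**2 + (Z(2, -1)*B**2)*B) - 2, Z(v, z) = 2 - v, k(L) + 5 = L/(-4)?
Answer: -1027/5 ≈ -205.40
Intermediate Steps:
k(L) = -5 - L/4 (k(L) = -5 + L/(-4) = -5 + L*(-1/4) = -5 - L/4)
G(B) = -32/5 + B**2/5 (G(B) = -6 + ((B**2 + ((2 - 1*2)*B**2)*B) - 2)/5 = -6 + ((B**2 + ((2 - 2)*B**2)*B) - 2)/5 = -6 + ((B**2 + (0*B**2)*B) - 2)/5 = -6 + ((B**2 + 0*B) - 2)/5 = -6 + ((B**2 + 0) - 2)/5 = -6 + (B**2 - 2)/5 = -6 + (-2 + B**2)/5 = -6 + (-2/5 + B**2/5) = -32/5 + B**2/5)
k(4)*74 + G(35) = (-5 - 1/4*4)*74 + (-32/5 + (1/5)*35**2) = (-5 - 1)*74 + (-32/5 + (1/5)*1225) = -6*74 + (-32/5 + 245) = -444 + 1193/5 = -1027/5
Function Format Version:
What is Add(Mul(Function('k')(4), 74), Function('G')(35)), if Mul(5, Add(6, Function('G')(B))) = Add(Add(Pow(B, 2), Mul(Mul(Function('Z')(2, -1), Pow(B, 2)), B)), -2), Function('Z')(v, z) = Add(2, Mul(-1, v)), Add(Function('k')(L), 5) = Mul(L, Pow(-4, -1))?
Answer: Rational(-1027, 5) ≈ -205.40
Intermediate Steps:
Function('k')(L) = Add(-5, Mul(Rational(-1, 4), L)) (Function('k')(L) = Add(-5, Mul(L, Pow(-4, -1))) = Add(-5, Mul(L, Rational(-1, 4))) = Add(-5, Mul(Rational(-1, 4), L)))
Function('G')(B) = Add(Rational(-32, 5), Mul(Rational(1, 5), Pow(B, 2))) (Function('G')(B) = Add(-6, Mul(Rational(1, 5), Add(Add(Pow(B, 2), Mul(Mul(Add(2, Mul(-1, 2)), Pow(B, 2)), B)), -2))) = Add(-6, Mul(Rational(1, 5), Add(Add(Pow(B, 2), Mul(Mul(Add(2, -2), Pow(B, 2)), B)), -2))) = Add(-6, Mul(Rational(1, 5), Add(Add(Pow(B, 2), Mul(Mul(0, Pow(B, 2)), B)), -2))) = Add(-6, Mul(Rational(1, 5), Add(Add(Pow(B, 2), Mul(0, B)), -2))) = Add(-6, Mul(Rational(1, 5), Add(Add(Pow(B, 2), 0), -2))) = Add(-6, Mul(Rational(1, 5), Add(Pow(B, 2), -2))) = Add(-6, Mul(Rational(1, 5), Add(-2, Pow(B, 2)))) = Add(-6, Add(Rational(-2, 5), Mul(Rational(1, 5), Pow(B, 2)))) = Add(Rational(-32, 5), Mul(Rational(1, 5), Pow(B, 2))))
Add(Mul(Function('k')(4), 74), Function('G')(35)) = Add(Mul(Add(-5, Mul(Rational(-1, 4), 4)), 74), Add(Rational(-32, 5), Mul(Rational(1, 5), Pow(35, 2)))) = Add(Mul(Add(-5, -1), 74), Add(Rational(-32, 5), Mul(Rational(1, 5), 1225))) = Add(Mul(-6, 74), Add(Rational(-32, 5), 245)) = Add(-444, Rational(1193, 5)) = Rational(-1027, 5)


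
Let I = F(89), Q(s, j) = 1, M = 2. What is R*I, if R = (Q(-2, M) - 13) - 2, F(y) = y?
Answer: -1246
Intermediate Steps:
I = 89
R = -14 (R = (1 - 13) - 2 = -12 - 2 = -14)
R*I = -14*89 = -1246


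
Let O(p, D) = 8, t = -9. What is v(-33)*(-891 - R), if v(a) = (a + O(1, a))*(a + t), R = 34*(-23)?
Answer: -114450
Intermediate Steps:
R = -782
v(a) = (-9 + a)*(8 + a) (v(a) = (a + 8)*(a - 9) = (8 + a)*(-9 + a) = (-9 + a)*(8 + a))
v(-33)*(-891 - R) = (-72 + (-33)**2 - 1*(-33))*(-891 - 1*(-782)) = (-72 + 1089 + 33)*(-891 + 782) = 1050*(-109) = -114450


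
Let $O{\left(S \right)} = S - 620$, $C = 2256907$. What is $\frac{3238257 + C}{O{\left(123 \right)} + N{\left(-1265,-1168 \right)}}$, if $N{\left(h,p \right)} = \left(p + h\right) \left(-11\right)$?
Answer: $\frac{2747582}{13133} \approx 209.21$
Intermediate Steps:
$O{\left(S \right)} = -620 + S$
$N{\left(h,p \right)} = - 11 h - 11 p$ ($N{\left(h,p \right)} = \left(h + p\right) \left(-11\right) = - 11 h - 11 p$)
$\frac{3238257 + C}{O{\left(123 \right)} + N{\left(-1265,-1168 \right)}} = \frac{3238257 + 2256907}{\left(-620 + 123\right) - -26763} = \frac{5495164}{-497 + \left(13915 + 12848\right)} = \frac{5495164}{-497 + 26763} = \frac{5495164}{26266} = 5495164 \cdot \frac{1}{26266} = \frac{2747582}{13133}$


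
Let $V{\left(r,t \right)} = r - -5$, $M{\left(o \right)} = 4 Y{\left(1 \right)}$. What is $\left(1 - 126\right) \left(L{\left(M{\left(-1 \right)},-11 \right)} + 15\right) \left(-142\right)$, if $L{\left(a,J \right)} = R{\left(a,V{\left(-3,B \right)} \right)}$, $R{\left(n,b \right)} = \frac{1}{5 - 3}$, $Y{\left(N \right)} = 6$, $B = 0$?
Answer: $275125$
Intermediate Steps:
$M{\left(o \right)} = 24$ ($M{\left(o \right)} = 4 \cdot 6 = 24$)
$V{\left(r,t \right)} = 5 + r$ ($V{\left(r,t \right)} = r + 5 = 5 + r$)
$R{\left(n,b \right)} = \frac{1}{2}$
$L{\left(a,J \right)} = \frac{1}{2}$
$\left(1 - 126\right) \left(L{\left(M{\left(-1 \right)},-11 \right)} + 15\right) \left(-142\right) = \left(1 - 126\right) \left(\frac{1}{2} + 15\right) \left(-142\right) = \left(-125\right) \frac{31}{2} \left(-142\right) = \left(- \frac{3875}{2}\right) \left(-142\right) = 275125$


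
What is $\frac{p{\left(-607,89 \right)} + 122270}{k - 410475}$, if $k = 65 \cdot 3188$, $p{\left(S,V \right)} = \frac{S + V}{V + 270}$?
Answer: $- \frac{43894412}{72968545} \approx -0.60155$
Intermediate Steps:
$p{\left(S,V \right)} = \frac{S + V}{270 + V}$
$k = 207220$
$\frac{p{\left(-607,89 \right)} + 122270}{k - 410475} = \frac{\frac{-607 + 89}{270 + 89} + 122270}{207220 - 410475} = \frac{\frac{1}{359} \left(-518\right) + 122270}{-203255} = \left(\frac{1}{359} \left(-518\right) + 122270\right) \left(- \frac{1}{203255}\right) = \left(- \frac{518}{359} + 122270\right) \left(- \frac{1}{203255}\right) = \frac{43894412}{359} \left(- \frac{1}{203255}\right) = - \frac{43894412}{72968545}$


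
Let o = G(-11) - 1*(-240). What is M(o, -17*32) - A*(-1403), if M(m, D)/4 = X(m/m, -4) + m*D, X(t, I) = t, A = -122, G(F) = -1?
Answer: -691226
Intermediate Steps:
o = 239 (o = -1 - 1*(-240) = -1 + 240 = 239)
M(m, D) = 4 + 4*D*m (M(m, D) = 4*(m/m + m*D) = 4*(1 + D*m) = 4 + 4*D*m)
M(o, -17*32) - A*(-1403) = (4 + 4*(-17*32)*239) - (-122)*(-1403) = (4 + 4*(-544)*239) - 1*171166 = (4 - 520064) - 171166 = -520060 - 171166 = -691226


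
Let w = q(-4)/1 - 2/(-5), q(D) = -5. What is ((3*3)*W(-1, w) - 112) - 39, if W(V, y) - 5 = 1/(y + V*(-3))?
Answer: -893/8 ≈ -111.63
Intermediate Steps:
w = -23/5 (w = -5/1 - 2/(-5) = -5*1 - 2*(-1/5) = -5 + 2/5 = -23/5 ≈ -4.6000)
W(V, y) = 5 + 1/(y - 3*V) (W(V, y) = 5 + 1/(y + V*(-3)) = 5 + 1/(y - 3*V))
((3*3)*W(-1, w) - 112) - 39 = ((3*3)*((-1 - 5*(-23/5) + 15*(-1))/(-1*(-23/5) + 3*(-1))) - 112) - 39 = (9*((-1 + 23 - 15)/(23/5 - 3)) - 112) - 39 = (9*(7/(8/5)) - 112) - 39 = (9*((5/8)*7) - 112) - 39 = (9*(35/8) - 112) - 39 = (315/8 - 112) - 39 = -581/8 - 39 = -893/8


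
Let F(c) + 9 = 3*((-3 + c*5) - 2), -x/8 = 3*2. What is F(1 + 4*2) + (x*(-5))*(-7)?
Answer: -1569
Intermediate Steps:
x = -48 (x = -24*2 = -8*6 = -48)
F(c) = -24 + 15*c (F(c) = -9 + 3*((-3 + c*5) - 2) = -9 + 3*((-3 + 5*c) - 2) = -9 + 3*(-5 + 5*c) = -9 + (-15 + 15*c) = -24 + 15*c)
F(1 + 4*2) + (x*(-5))*(-7) = (-24 + 15*(1 + 4*2)) - 48*(-5)*(-7) = (-24 + 15*(1 + 8)) + 240*(-7) = (-24 + 15*9) - 1680 = (-24 + 135) - 1680 = 111 - 1680 = -1569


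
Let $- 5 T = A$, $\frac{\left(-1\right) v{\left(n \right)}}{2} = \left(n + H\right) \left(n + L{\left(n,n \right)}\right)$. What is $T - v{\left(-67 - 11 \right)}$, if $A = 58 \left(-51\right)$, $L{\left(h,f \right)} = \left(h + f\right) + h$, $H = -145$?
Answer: $\frac{698718}{5} \approx 1.3974 \cdot 10^{5}$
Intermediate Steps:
$L{\left(h,f \right)} = f + 2 h$ ($L{\left(h,f \right)} = \left(f + h\right) + h = f + 2 h$)
$v{\left(n \right)} = - 8 n \left(-145 + n\right)$ ($v{\left(n \right)} = - 2 \left(n - 145\right) \left(n + \left(n + 2 n\right)\right) = - 2 \left(-145 + n\right) \left(n + 3 n\right) = - 2 \left(-145 + n\right) 4 n = - 2 \cdot 4 n \left(-145 + n\right) = - 8 n \left(-145 + n\right)$)
$A = -2958$
$T = \frac{2958}{5}$ ($T = \left(- \frac{1}{5}\right) \left(-2958\right) = \frac{2958}{5} \approx 591.6$)
$T - v{\left(-67 - 11 \right)} = \frac{2958}{5} - 8 \left(-67 - 11\right) \left(145 - \left(-67 - 11\right)\right) = \frac{2958}{5} - 8 \left(-78\right) \left(145 - -78\right) = \frac{2958}{5} - 8 \left(-78\right) \left(145 + 78\right) = \frac{2958}{5} - 8 \left(-78\right) 223 = \frac{2958}{5} - -139152 = \frac{2958}{5} + 139152 = \frac{698718}{5}$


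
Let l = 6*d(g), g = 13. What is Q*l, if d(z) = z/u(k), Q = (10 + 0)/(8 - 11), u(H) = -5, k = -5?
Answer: 52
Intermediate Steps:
Q = -10/3 (Q = 10/(-3) = 10*(-1/3) = -10/3 ≈ -3.3333)
d(z) = -z/5 (d(z) = z/(-5) = z*(-1/5) = -z/5)
l = -78/5 (l = 6*(-1/5*13) = 6*(-13/5) = -78/5 ≈ -15.600)
Q*l = -10/3*(-78/5) = 52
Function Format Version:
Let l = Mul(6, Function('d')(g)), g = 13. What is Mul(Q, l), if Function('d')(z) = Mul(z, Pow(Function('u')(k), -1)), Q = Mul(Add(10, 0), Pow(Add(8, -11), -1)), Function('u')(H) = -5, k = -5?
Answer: 52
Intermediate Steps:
Q = Rational(-10, 3) (Q = Mul(10, Pow(-3, -1)) = Mul(10, Rational(-1, 3)) = Rational(-10, 3) ≈ -3.3333)
Function('d')(z) = Mul(Rational(-1, 5), z) (Function('d')(z) = Mul(z, Pow(-5, -1)) = Mul(z, Rational(-1, 5)) = Mul(Rational(-1, 5), z))
l = Rational(-78, 5) (l = Mul(6, Mul(Rational(-1, 5), 13)) = Mul(6, Rational(-13, 5)) = Rational(-78, 5) ≈ -15.600)
Mul(Q, l) = Mul(Rational(-10, 3), Rational(-78, 5)) = 52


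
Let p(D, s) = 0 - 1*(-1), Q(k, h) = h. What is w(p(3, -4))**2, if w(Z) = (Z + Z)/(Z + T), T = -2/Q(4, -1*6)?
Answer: 9/4 ≈ 2.2500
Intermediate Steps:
p(D, s) = 1 (p(D, s) = 0 + 1 = 1)
T = 1/3 (T = -2/((-1*6)) = -2/(-6) = -2*(-1/6) = 1/3 ≈ 0.33333)
w(Z) = 2*Z/(1/3 + Z) (w(Z) = (Z + Z)/(Z + 1/3) = (2*Z)/(1/3 + Z) = 2*Z/(1/3 + Z))
w(p(3, -4))**2 = (6*1/(1 + 3*1))**2 = (6*1/(1 + 3))**2 = (6*1/4)**2 = (6*1*(1/4))**2 = (3/2)**2 = 9/4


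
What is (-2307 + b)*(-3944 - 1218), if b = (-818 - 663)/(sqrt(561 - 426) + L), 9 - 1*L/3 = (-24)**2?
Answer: 637817243943/53579 - 3822461*sqrt(15)/482211 ≈ 1.1904e+7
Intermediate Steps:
L = -1701 (L = 27 - 3*(-24)**2 = 27 - 3*576 = 27 - 1728 = -1701)
b = -1481/(-1701 + 3*sqrt(15)) (b = (-818 - 663)/(sqrt(561 - 426) - 1701) = -1481/(sqrt(135) - 1701) = -1481/(3*sqrt(15) - 1701) = -1481/(-1701 + 3*sqrt(15)) ≈ 0.87665)
(-2307 + b)*(-3944 - 1218) = (-2307 + (93303/107158 + 1481*sqrt(15)/964422))*(-3944 - 1218) = (-247120203/107158 + 1481*sqrt(15)/964422)*(-5162) = 637817243943/53579 - 3822461*sqrt(15)/482211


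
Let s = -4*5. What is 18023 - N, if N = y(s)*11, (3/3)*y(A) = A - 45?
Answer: 18738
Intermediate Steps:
s = -20
y(A) = -45 + A (y(A) = A - 45 = -45 + A)
N = -715 (N = (-45 - 20)*11 = -65*11 = -715)
18023 - N = 18023 - 1*(-715) = 18023 + 715 = 18738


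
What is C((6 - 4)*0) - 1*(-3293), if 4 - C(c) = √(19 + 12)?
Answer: 3297 - √31 ≈ 3291.4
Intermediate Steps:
C(c) = 4 - √31 (C(c) = 4 - √(19 + 12) = 4 - √31)
C((6 - 4)*0) - 1*(-3293) = (4 - √31) - 1*(-3293) = (4 - √31) + 3293 = 3297 - √31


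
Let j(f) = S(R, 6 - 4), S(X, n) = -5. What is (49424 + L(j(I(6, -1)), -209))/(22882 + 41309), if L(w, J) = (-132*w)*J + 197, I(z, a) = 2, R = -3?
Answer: -88319/64191 ≈ -1.3759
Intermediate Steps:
j(f) = -5
L(w, J) = 197 - 132*J*w (L(w, J) = -132*J*w + 197 = 197 - 132*J*w)
(49424 + L(j(I(6, -1)), -209))/(22882 + 41309) = (49424 + (197 - 132*(-209)*(-5)))/(22882 + 41309) = (49424 + (197 - 137940))/64191 = (49424 - 137743)*(1/64191) = -88319*1/64191 = -88319/64191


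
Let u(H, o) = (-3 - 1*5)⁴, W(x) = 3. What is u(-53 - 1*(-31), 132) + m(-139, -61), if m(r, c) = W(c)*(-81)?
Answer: 3853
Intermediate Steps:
m(r, c) = -243 (m(r, c) = 3*(-81) = -243)
u(H, o) = 4096 (u(H, o) = (-3 - 5)⁴ = (-8)⁴ = 4096)
u(-53 - 1*(-31), 132) + m(-139, -61) = 4096 - 243 = 3853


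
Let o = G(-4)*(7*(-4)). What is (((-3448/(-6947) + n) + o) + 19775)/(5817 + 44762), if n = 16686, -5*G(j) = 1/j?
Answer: 1266441446/1756861565 ≈ 0.72085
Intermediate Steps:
G(j) = -1/(5*j)
o = -7/5 (o = (-⅕/(-4))*(7*(-4)) = -⅕*(-¼)*(-28) = (1/20)*(-28) = -7/5 ≈ -1.4000)
(((-3448/(-6947) + n) + o) + 19775)/(5817 + 44762) = (((-3448/(-6947) + 16686) - 7/5) + 19775)/(5817 + 44762) = (((-3448*(-1/6947) + 16686) - 7/5) + 19775)/50579 = (((3448/6947 + 16686) - 7/5) + 19775)*(1/50579) = ((115921090/6947 - 7/5) + 19775)*(1/50579) = (579556821/34735 + 19775)*(1/50579) = (1266441446/34735)*(1/50579) = 1266441446/1756861565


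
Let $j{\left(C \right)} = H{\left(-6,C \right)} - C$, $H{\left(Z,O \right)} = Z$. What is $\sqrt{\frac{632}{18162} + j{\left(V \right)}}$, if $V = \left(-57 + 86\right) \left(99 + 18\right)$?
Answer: $\frac{i \sqrt{31143797027}}{3027} \approx 58.301 i$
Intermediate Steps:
$V = 3393$ ($V = 29 \cdot 117 = 3393$)
$j{\left(C \right)} = -6 - C$
$\sqrt{\frac{632}{18162} + j{\left(V \right)}} = \sqrt{\frac{632}{18162} - 3399} = \sqrt{632 \cdot \frac{1}{18162} - 3399} = \sqrt{\frac{316}{9081} - 3399} = \sqrt{- \frac{30866003}{9081}} = \frac{i \sqrt{31143797027}}{3027}$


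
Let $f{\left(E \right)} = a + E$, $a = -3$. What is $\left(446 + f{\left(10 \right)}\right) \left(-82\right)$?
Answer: $-37146$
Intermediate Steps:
$f{\left(E \right)} = -3 + E$
$\left(446 + f{\left(10 \right)}\right) \left(-82\right) = \left(446 + \left(-3 + 10\right)\right) \left(-82\right) = \left(446 + 7\right) \left(-82\right) = 453 \left(-82\right) = -37146$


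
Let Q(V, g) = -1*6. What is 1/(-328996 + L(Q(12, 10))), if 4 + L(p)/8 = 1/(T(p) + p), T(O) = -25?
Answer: -31/10199876 ≈ -3.0393e-6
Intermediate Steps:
Q(V, g) = -6
L(p) = -32 + 8/(-25 + p)
1/(-328996 + L(Q(12, 10))) = 1/(-328996 + 8*(101 - 4*(-6))/(-25 - 6)) = 1/(-328996 + 8*(101 + 24)/(-31)) = 1/(-328996 + 8*(-1/31)*125) = 1/(-328996 - 1000/31) = 1/(-10199876/31) = -31/10199876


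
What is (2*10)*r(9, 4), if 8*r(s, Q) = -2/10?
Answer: -1/2 ≈ -0.50000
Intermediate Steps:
r(s, Q) = -1/40 (r(s, Q) = (-2/10)/8 = (-2*1/10)/8 = (1/8)*(-1/5) = -1/40)
(2*10)*r(9, 4) = (2*10)*(-1/40) = 20*(-1/40) = -1/2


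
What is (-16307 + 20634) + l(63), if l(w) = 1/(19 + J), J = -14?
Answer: 21636/5 ≈ 4327.2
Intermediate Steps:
l(w) = 1/5 (l(w) = 1/(19 - 14) = 1/5)
(-16307 + 20634) + l(63) = (-16307 + 20634) + 1/5 = 4327 + 1/5 = 21636/5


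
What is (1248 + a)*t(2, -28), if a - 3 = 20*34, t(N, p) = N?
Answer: 3862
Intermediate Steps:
a = 683 (a = 3 + 20*34 = 3 + 680 = 683)
(1248 + a)*t(2, -28) = (1248 + 683)*2 = 1931*2 = 3862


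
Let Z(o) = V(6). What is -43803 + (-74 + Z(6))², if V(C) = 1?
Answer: -38474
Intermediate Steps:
Z(o) = 1
-43803 + (-74 + Z(6))² = -43803 + (-74 + 1)² = -43803 + (-73)² = -43803 + 5329 = -38474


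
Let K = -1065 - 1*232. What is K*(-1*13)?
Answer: 16861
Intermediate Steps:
K = -1297 (K = -1065 - 232 = -1297)
K*(-1*13) = -(-1297)*13 = -1297*(-13) = 16861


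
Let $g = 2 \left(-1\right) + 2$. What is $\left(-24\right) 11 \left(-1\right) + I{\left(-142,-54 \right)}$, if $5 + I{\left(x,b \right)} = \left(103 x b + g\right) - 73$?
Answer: $789990$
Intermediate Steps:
$g = 0$ ($g = -2 + 2 = 0$)
$I{\left(x,b \right)} = -78 + 103 b x$ ($I{\left(x,b \right)} = -5 + \left(\left(103 x b + 0\right) - 73\right) = -5 + \left(\left(103 b x + 0\right) - 73\right) = -5 + \left(103 b x - 73\right) = -5 + \left(-73 + 103 b x\right) = -78 + 103 b x$)
$\left(-24\right) 11 \left(-1\right) + I{\left(-142,-54 \right)} = \left(-24\right) 11 \left(-1\right) - \left(78 + 5562 \left(-142\right)\right) = \left(-264\right) \left(-1\right) + \left(-78 + 789804\right) = 264 + 789726 = 789990$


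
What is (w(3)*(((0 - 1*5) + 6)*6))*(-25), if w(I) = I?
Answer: -450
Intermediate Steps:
(w(3)*(((0 - 1*5) + 6)*6))*(-25) = (3*(((0 - 1*5) + 6)*6))*(-25) = (3*(((0 - 5) + 6)*6))*(-25) = (3*((-5 + 6)*6))*(-25) = (3*(1*6))*(-25) = (3*6)*(-25) = 18*(-25) = -450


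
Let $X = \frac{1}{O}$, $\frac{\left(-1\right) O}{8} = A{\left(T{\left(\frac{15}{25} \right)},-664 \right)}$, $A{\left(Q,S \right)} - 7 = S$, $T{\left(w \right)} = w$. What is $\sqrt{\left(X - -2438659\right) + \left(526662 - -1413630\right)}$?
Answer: $\frac{\sqrt{3360301902722}}{876} \approx 2092.6$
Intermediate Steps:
$A{\left(Q,S \right)} = 7 + S$
$O = 5256$ ($O = - 8 \left(7 - 664\right) = \left(-8\right) \left(-657\right) = 5256$)
$X = \frac{1}{5256} \approx 0.00019026$
$\sqrt{\left(X - -2438659\right) + \left(526662 - -1413630\right)} = \sqrt{\left(\frac{1}{5256} - -2438659\right) + \left(526662 - -1413630\right)} = \sqrt{\left(\frac{1}{5256} + 2438659\right) + \left(526662 + 1413630\right)} = \sqrt{\frac{12817591705}{5256} + 1940292} = \sqrt{\frac{23015766457}{5256}} = \frac{\sqrt{3360301902722}}{876}$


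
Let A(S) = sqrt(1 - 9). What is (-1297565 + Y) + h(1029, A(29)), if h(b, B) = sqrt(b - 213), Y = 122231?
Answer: -1175334 + 4*sqrt(51) ≈ -1.1753e+6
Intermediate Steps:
A(S) = 2*I*sqrt(2) (A(S) = sqrt(-8) = 2*I*sqrt(2))
h(b, B) = sqrt(-213 + b)
(-1297565 + Y) + h(1029, A(29)) = (-1297565 + 122231) + sqrt(-213 + 1029) = -1175334 + sqrt(816) = -1175334 + 4*sqrt(51)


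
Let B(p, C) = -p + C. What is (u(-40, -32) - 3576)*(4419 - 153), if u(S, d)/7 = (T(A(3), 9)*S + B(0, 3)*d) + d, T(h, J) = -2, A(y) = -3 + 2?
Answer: -16688592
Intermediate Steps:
A(y) = -1
B(p, C) = C - p
u(S, d) = -14*S + 28*d (u(S, d) = 7*((-2*S + (3 - 1*0)*d) + d) = 7*((-2*S + (3 + 0)*d) + d) = 7*((-2*S + 3*d) + d) = 7*(-2*S + 4*d) = -14*S + 28*d)
(u(-40, -32) - 3576)*(4419 - 153) = ((-14*(-40) + 28*(-32)) - 3576)*(4419 - 153) = ((560 - 896) - 3576)*4266 = (-336 - 3576)*4266 = -3912*4266 = -16688592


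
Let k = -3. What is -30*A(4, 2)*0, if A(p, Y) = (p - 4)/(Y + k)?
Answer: 0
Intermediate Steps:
A(p, Y) = (-4 + p)/(-3 + Y) (A(p, Y) = (p - 4)/(Y - 3) = (-4 + p)/(-3 + Y))
-30*A(4, 2)*0 = -30*(-4 + 4)/(-3 + 2)*0 = -30*0/(-1)*0 = -(-30)*0*0 = -30*0*0 = 0*0 = 0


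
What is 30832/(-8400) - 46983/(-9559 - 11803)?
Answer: -16498499/11215050 ≈ -1.4711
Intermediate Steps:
30832/(-8400) - 46983/(-9559 - 11803) = 30832*(-1/8400) - 46983/(-21362) = -1927/525 - 46983*(-1/21362) = -1927/525 + 46983/21362 = -16498499/11215050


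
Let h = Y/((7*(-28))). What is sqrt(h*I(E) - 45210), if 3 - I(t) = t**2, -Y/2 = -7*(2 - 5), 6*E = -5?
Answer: I*sqrt(318998274)/84 ≈ 212.63*I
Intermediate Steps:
E = -5/6 (E = (1/6)*(-5) = -5/6 ≈ -0.83333)
Y = -42 (Y = -(-14)*(2 - 5) = -(-14)*(-3) = -2*21 = -42)
I(t) = 3 - t**2
h = 3/14 (h = -42/(7*(-28)) = -42/(-196) = -42*(-1/196) = 3/14 ≈ 0.21429)
sqrt(h*I(E) - 45210) = sqrt(3*(3 - (-5/6)**2)/14 - 45210) = sqrt(3*(3 - 1*25/36)/14 - 45210) = sqrt(3*(3 - 25/36)/14 - 45210) = sqrt((3/14)*(83/36) - 45210) = sqrt(83/168 - 45210) = sqrt(-7595197/168) = I*sqrt(318998274)/84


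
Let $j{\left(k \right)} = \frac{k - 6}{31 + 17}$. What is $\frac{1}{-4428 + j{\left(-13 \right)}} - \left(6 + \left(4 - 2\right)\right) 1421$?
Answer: $- \frac{2416416232}{212563} \approx -11368.0$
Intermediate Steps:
$j{\left(k \right)} = - \frac{1}{8} + \frac{k}{48}$ ($j{\left(k \right)} = \frac{-6 + k}{48} = \left(-6 + k\right) \frac{1}{48} = - \frac{1}{8} + \frac{k}{48}$)
$\frac{1}{-4428 + j{\left(-13 \right)}} - \left(6 + \left(4 - 2\right)\right) 1421 = \frac{1}{-4428 + \left(- \frac{1}{8} + \frac{1}{48} \left(-13\right)\right)} - \left(6 + \left(4 - 2\right)\right) 1421 = \frac{1}{-4428 - \frac{19}{48}} - \left(6 + \left(4 - 2\right)\right) 1421 = \frac{1}{-4428 - \frac{19}{48}} - \left(6 + 2\right) 1421 = \frac{1}{- \frac{212563}{48}} - 8 \cdot 1421 = - \frac{48}{212563} - 11368 = - \frac{2416416232}{212563}$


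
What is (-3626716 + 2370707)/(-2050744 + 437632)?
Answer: 1256009/1613112 ≈ 0.77862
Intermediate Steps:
(-3626716 + 2370707)/(-2050744 + 437632) = -1256009/(-1613112) = -1256009*(-1/1613112) = 1256009/1613112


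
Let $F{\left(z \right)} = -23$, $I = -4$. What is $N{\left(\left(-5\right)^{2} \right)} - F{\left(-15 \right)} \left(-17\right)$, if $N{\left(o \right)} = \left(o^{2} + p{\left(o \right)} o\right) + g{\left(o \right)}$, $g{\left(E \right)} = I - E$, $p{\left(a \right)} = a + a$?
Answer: $1455$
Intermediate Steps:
$p{\left(a \right)} = 2 a$
$g{\left(E \right)} = -4 - E$
$N{\left(o \right)} = -4 - o + 3 o^{2}$ ($N{\left(o \right)} = \left(o^{2} + 2 o o\right) - \left(4 + o\right) = \left(o^{2} + 2 o^{2}\right) - \left(4 + o\right) = 3 o^{2} - \left(4 + o\right) = -4 - o + 3 o^{2}$)
$N{\left(\left(-5\right)^{2} \right)} - F{\left(-15 \right)} \left(-17\right) = \left(-4 - \left(-5\right)^{2} + 3 \left(\left(-5\right)^{2}\right)^{2}\right) - \left(-23\right) \left(-17\right) = \left(-4 - 25 + 3 \cdot 25^{2}\right) - 391 = \left(-4 - 25 + 3 \cdot 625\right) - 391 = \left(-4 - 25 + 1875\right) - 391 = 1846 - 391 = 1455$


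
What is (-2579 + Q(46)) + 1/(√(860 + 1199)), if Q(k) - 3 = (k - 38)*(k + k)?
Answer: -1840 + √2059/2059 ≈ -1840.0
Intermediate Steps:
Q(k) = 3 + 2*k*(-38 + k) (Q(k) = 3 + (k - 38)*(k + k) = 3 + (-38 + k)*(2*k) = 3 + 2*k*(-38 + k))
(-2579 + Q(46)) + 1/(√(860 + 1199)) = (-2579 + (3 - 76*46 + 2*46²)) + 1/(√(860 + 1199)) = (-2579 + (3 - 3496 + 2*2116)) + 1/(√2059) = (-2579 + (3 - 3496 + 4232)) + √2059/2059 = (-2579 + 739) + √2059/2059 = -1840 + √2059/2059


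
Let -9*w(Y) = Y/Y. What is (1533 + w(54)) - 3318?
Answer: -16066/9 ≈ -1785.1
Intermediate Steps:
w(Y) = -⅑ (w(Y) = -Y/(9*Y) = -⅑*1 = -⅑)
(1533 + w(54)) - 3318 = (1533 - ⅑) - 3318 = 13796/9 - 3318 = -16066/9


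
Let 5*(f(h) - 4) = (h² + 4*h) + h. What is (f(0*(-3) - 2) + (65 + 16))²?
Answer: 175561/25 ≈ 7022.4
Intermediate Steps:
f(h) = 4 + h + h²/5 (f(h) = 4 + ((h² + 4*h) + h)/5 = 4 + (h² + 5*h)/5 = 4 + (h + h²/5) = 4 + h + h²/5)
(f(0*(-3) - 2) + (65 + 16))² = ((4 + (0*(-3) - 2) + (0*(-3) - 2)²/5) + (65 + 16))² = ((4 + (0 - 2) + (0 - 2)²/5) + 81)² = ((4 - 2 + (⅕)*(-2)²) + 81)² = ((4 - 2 + (⅕)*4) + 81)² = ((4 - 2 + ⅘) + 81)² = (14/5 + 81)² = (419/5)² = 175561/25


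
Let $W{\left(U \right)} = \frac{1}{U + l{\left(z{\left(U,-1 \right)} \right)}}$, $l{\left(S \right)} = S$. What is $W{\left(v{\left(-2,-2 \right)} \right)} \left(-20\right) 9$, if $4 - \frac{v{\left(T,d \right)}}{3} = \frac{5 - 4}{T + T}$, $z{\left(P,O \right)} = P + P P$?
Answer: $- \frac{960}{1003} \approx -0.95713$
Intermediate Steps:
$z{\left(P,O \right)} = P + P^{2}$
$v{\left(T,d \right)} = 12 - \frac{3}{2 T}$ ($v{\left(T,d \right)} = 12 - 3 \frac{5 - 4}{T + T} = 12 - 3 \cdot 1 \frac{1}{2 T} = 12 - 3 \frac{1}{2 T} = 12 - \frac{3}{2 T}$)
$W{\left(U \right)} = \frac{1}{U + U \left(1 + U\right)}$
$W{\left(v{\left(-2,-2 \right)} \right)} \left(-20\right) 9 = \frac{1}{\left(12 - \frac{3}{2 \left(-2\right)}\right) \left(2 + \left(12 - \frac{3}{2 \left(-2\right)}\right)\right)} \left(-20\right) 9 = \frac{1}{\left(12 - - \frac{3}{4}\right) \left(2 + \left(12 - - \frac{3}{4}\right)\right)} \left(-20\right) 9 = \frac{1}{\left(12 + \frac{3}{4}\right) \left(2 + \left(12 + \frac{3}{4}\right)\right)} \left(-20\right) 9 = \frac{1}{\frac{51}{4} \left(2 + \frac{51}{4}\right)} \left(-20\right) 9 = \frac{4}{51 \cdot \frac{59}{4}} \left(-20\right) 9 = \frac{4}{51} \cdot \frac{4}{59} \left(-20\right) 9 = \frac{16}{3009} \left(-20\right) 9 = \left(- \frac{320}{3009}\right) 9 = - \frac{960}{1003}$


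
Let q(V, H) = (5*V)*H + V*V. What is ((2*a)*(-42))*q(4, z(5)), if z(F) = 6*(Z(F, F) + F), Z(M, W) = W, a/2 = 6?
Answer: -1225728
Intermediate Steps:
a = 12 (a = 2*6 = 12)
z(F) = 12*F (z(F) = 6*(F + F) = 6*(2*F) = 12*F)
q(V, H) = V² + 5*H*V (q(V, H) = 5*H*V + V² = V² + 5*H*V)
((2*a)*(-42))*q(4, z(5)) = ((2*12)*(-42))*(4*(4 + 5*(12*5))) = (24*(-42))*(4*(4 + 5*60)) = -4032*(4 + 300) = -4032*304 = -1008*1216 = -1225728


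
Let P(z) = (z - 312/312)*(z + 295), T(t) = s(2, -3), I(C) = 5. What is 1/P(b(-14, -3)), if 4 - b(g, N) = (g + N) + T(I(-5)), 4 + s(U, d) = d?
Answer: 1/8721 ≈ 0.00011467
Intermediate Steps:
s(U, d) = -4 + d
T(t) = -7 (T(t) = -4 - 3 = -7)
b(g, N) = 11 - N - g (b(g, N) = 4 - ((g + N) - 7) = 4 - ((N + g) - 7) = 4 - (-7 + N + g) = 4 + (7 - N - g) = 11 - N - g)
P(z) = (-1 + z)*(295 + z) (P(z) = (z - 312*1/312)*(295 + z) = (z - 1)*(295 + z) = (-1 + z)*(295 + z))
1/P(b(-14, -3)) = 1/(-295 + (11 - 1*(-3) - 1*(-14))² + 294*(11 - 1*(-3) - 1*(-14))) = 1/(-295 + (11 + 3 + 14)² + 294*(11 + 3 + 14)) = 1/(-295 + 28² + 294*28) = 1/(-295 + 784 + 8232) = 1/8721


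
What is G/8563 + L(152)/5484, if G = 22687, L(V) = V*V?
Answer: 80563765/11739873 ≈ 6.8624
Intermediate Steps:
L(V) = V²
G/8563 + L(152)/5484 = 22687/8563 + 152²/5484 = 22687*(1/8563) + 23104*(1/5484) = 22687/8563 + 5776/1371 = 80563765/11739873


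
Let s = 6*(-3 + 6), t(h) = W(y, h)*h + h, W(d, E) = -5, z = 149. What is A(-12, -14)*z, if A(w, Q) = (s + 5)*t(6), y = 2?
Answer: -82248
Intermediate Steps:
t(h) = -4*h (t(h) = -5*h + h = -4*h)
s = 18 (s = 6*3 = 18)
A(w, Q) = -552 (A(w, Q) = (18 + 5)*(-4*6) = 23*(-24) = -552)
A(-12, -14)*z = -552*149 = -82248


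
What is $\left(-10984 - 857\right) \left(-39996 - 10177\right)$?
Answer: $594098493$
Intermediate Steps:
$\left(-10984 - 857\right) \left(-39996 - 10177\right) = \left(-11841\right) \left(-50173\right) = 594098493$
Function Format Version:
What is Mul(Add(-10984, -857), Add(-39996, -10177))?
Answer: 594098493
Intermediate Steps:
Mul(Add(-10984, -857), Add(-39996, -10177)) = Mul(-11841, -50173) = 594098493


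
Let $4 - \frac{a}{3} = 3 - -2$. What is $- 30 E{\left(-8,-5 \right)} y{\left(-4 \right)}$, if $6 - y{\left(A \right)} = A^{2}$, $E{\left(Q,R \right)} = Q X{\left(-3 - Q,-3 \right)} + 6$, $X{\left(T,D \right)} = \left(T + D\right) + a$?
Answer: $4200$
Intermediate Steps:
$a = -3$ ($a = 12 - 3 \left(3 - -2\right) = 12 - 3 \left(3 + 2\right) = 12 - 15 = -3$)
$X{\left(T,D \right)} = -3 + D + T$ ($X{\left(T,D \right)} = \left(T + D\right) - 3 = \left(D + T\right) - 3 = -3 + D + T$)
$E{\left(Q,R \right)} = 6 + Q \left(-9 - Q\right)$ ($E{\left(Q,R \right)} = Q \left(-3 - 3 - \left(3 + Q\right)\right) + 6 = Q \left(-9 - Q\right) + 6 = 6 + Q \left(-9 - Q\right)$)
$y{\left(A \right)} = 6 - A^{2}$
$- 30 E{\left(-8,-5 \right)} y{\left(-4 \right)} = - 30 \left(6 - - 8 \left(9 - 8\right)\right) \left(6 - \left(-4\right)^{2}\right) = - 30 \left(6 - \left(-8\right) 1\right) \left(6 - 16\right) = - 30 \left(6 + 8\right) \left(6 - 16\right) = \left(-30\right) 14 \left(-10\right) = \left(-420\right) \left(-10\right) = 4200$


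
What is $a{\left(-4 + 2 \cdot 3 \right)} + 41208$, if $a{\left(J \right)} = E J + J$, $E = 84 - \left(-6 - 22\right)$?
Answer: $41434$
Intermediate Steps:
$E = 112$ ($E = 84 - \left(-6 - 22\right) = 84 - -28 = 84 + 28 = 112$)
$a{\left(J \right)} = 113 J$ ($a{\left(J \right)} = 112 J + J = 113 J$)
$a{\left(-4 + 2 \cdot 3 \right)} + 41208 = 113 \left(-4 + 2 \cdot 3\right) + 41208 = 113 \left(-4 + 6\right) + 41208 = 113 \cdot 2 + 41208 = 226 + 41208 = 41434$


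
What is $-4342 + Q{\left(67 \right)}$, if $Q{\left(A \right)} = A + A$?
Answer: $-4208$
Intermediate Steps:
$Q{\left(A \right)} = 2 A$
$-4342 + Q{\left(67 \right)} = -4342 + 2 \cdot 67 = -4342 + 134 = -4208$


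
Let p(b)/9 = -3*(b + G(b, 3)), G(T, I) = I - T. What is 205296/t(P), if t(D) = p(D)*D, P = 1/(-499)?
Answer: 34147568/27 ≈ 1.2647e+6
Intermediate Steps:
p(b) = -81 (p(b) = 9*(-3*(b + (3 - b))) = 9*(-3*3) = 9*(-9) = -81)
P = -1/499 ≈ -0.0020040
t(D) = -81*D
205296/t(P) = 205296/((-81*(-1/499))) = 205296/(81/499) = 205296*(499/81) = 34147568/27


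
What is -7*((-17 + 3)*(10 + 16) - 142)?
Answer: 3542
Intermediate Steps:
-7*((-17 + 3)*(10 + 16) - 142) = -7*(-14*26 - 142) = -7*(-364 - 142) = -7*(-506) = 3542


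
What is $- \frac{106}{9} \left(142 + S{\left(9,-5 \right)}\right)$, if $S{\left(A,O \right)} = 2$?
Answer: $-1696$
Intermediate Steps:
$- \frac{106}{9} \left(142 + S{\left(9,-5 \right)}\right) = - \frac{106}{9} \left(142 + 2\right) = \left(-106\right) \frac{1}{9} \cdot 144 = \left(- \frac{106}{9}\right) 144 = -1696$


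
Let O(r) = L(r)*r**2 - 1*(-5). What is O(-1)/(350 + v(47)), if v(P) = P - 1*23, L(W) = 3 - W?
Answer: 9/374 ≈ 0.024064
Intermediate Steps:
v(P) = -23 + P (v(P) = P - 23 = -23 + P)
O(r) = 5 + r**2*(3 - r) (O(r) = (3 - r)*r**2 - 1*(-5) = r**2*(3 - r) + 5 = 5 + r**2*(3 - r))
O(-1)/(350 + v(47)) = (5 + (-1)**2*(3 - 1*(-1)))/(350 + (-23 + 47)) = (5 + 1*(3 + 1))/(350 + 24) = (5 + 1*4)/374 = (5 + 4)*(1/374) = 9*(1/374) = 9/374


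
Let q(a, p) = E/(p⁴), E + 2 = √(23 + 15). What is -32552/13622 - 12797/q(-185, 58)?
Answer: -986349944790724/115787 - 72408599656*√38/17 ≈ -3.4775e+10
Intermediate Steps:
E = -2 + √38 (E = -2 + √(23 + 15) = -2 + √38 ≈ 4.1644)
q(a, p) = (-2 + √38)/p⁴ (q(a, p) = (-2 + √38)/(p⁴) = (-2 + √38)/p⁴)
-32552/13622 - 12797/q(-185, 58) = -32552/13622 - 12797*11316496/(-2 + √38) = -32552*1/13622 - 12797*11316496/(-2 + √38) = -16276/6811 - 12797/(-1/5658248 + √38/11316496)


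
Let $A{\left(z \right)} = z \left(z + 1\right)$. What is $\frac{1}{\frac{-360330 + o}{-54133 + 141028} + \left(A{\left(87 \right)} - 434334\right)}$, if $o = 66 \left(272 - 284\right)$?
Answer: $- \frac{28965}{12358848644} \approx -2.3437 \cdot 10^{-6}$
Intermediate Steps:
$A{\left(z \right)} = z \left(1 + z\right)$
$o = -792$ ($o = 66 \left(-12\right) = -792$)
$\frac{1}{\frac{-360330 + o}{-54133 + 141028} + \left(A{\left(87 \right)} - 434334\right)} = \frac{1}{\frac{-360330 - 792}{-54133 + 141028} - \left(434334 - 87 \left(1 + 87\right)\right)} = \frac{1}{- \frac{361122}{86895} + \left(87 \cdot 88 - 434334\right)} = \frac{1}{\left(-361122\right) \frac{1}{86895} + \left(7656 - 434334\right)} = \frac{1}{- \frac{120374}{28965} - 426678} = \frac{1}{- \frac{12358848644}{28965}} = - \frac{28965}{12358848644}$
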